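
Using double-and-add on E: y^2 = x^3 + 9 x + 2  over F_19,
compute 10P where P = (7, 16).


k = 10 = 1010_2 (binary, LSB first: 0101)
Double-and-add from P = (7, 16):
  bit 0 = 0: acc unchanged = O
  bit 1 = 1: acc = O + (16, 9) = (16, 9)
  bit 2 = 0: acc unchanged = (16, 9)
  bit 3 = 1: acc = (16, 9) + (15, 15) = (5, 1)

10P = (5, 1)


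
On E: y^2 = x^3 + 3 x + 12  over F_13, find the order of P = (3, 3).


Compute successive multiples of P until we hit O:
  1P = (3, 3)
  2P = (6, 8)
  3P = (1, 9)
  4P = (5, 3)
  5P = (5, 10)
  6P = (1, 4)
  7P = (6, 5)
  8P = (3, 10)
  ... (continuing to 9P)
  9P = O

ord(P) = 9


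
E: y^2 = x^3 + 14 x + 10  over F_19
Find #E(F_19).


For each x in F_19, count y with y^2 = x^3 + 14 x + 10 mod 19:
  x = 1: RHS = 6, y in [5, 14]  -> 2 point(s)
  x = 4: RHS = 16, y in [4, 15]  -> 2 point(s)
  x = 6: RHS = 6, y in [5, 14]  -> 2 point(s)
  x = 8: RHS = 7, y in [8, 11]  -> 2 point(s)
  x = 12: RHS = 6, y in [5, 14]  -> 2 point(s)
  x = 14: RHS = 5, y in [9, 10]  -> 2 point(s)
  x = 15: RHS = 4, y in [2, 17]  -> 2 point(s)
  x = 16: RHS = 17, y in [6, 13]  -> 2 point(s)
Affine points: 16. Add the point at infinity: total = 17.

#E(F_19) = 17


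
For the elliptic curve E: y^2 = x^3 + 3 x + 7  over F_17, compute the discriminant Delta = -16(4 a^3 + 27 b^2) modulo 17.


4 a^3 + 27 b^2 = 4*3^3 + 27*7^2 = 108 + 1323 = 1431
Delta = -16 * (1431) = -22896
Delta mod 17 = 3

Delta = 3 (mod 17)


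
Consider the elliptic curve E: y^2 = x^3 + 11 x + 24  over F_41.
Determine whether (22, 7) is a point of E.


Check whether y^2 = x^3 + 11 x + 24 (mod 41) for (x, y) = (22, 7).
LHS: y^2 = 7^2 mod 41 = 8
RHS: x^3 + 11 x + 24 = 22^3 + 11*22 + 24 mod 41 = 8
LHS = RHS

Yes, on the curve


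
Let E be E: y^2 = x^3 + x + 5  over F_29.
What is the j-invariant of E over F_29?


Delta = -16(4 a^3 + 27 b^2) mod 29 = 11
-1728 * (4 a)^3 = -1728 * (4*1)^3 mod 29 = 14
j = 14 * 11^(-1) mod 29 = 25

j = 25 (mod 29)


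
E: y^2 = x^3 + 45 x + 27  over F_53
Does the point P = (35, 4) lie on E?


Check whether y^2 = x^3 + 45 x + 27 (mod 53) for (x, y) = (35, 4).
LHS: y^2 = 4^2 mod 53 = 16
RHS: x^3 + 45 x + 27 = 35^3 + 45*35 + 27 mod 53 = 10
LHS != RHS

No, not on the curve


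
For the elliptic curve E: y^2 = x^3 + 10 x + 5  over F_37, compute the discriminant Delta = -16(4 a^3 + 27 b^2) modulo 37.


4 a^3 + 27 b^2 = 4*10^3 + 27*5^2 = 4000 + 675 = 4675
Delta = -16 * (4675) = -74800
Delta mod 37 = 14

Delta = 14 (mod 37)


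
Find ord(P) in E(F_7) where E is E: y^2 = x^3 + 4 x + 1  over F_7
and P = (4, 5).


Compute successive multiples of P until we hit O:
  1P = (4, 5)
  2P = (0, 6)
  3P = (0, 1)
  4P = (4, 2)
  5P = O

ord(P) = 5


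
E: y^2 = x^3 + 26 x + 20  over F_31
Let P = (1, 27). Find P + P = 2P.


Doubling: s = (3 x1^2 + a) / (2 y1)
s = (3*1^2 + 26) / (2*27) mod 31 = 8
x3 = s^2 - 2 x1 mod 31 = 8^2 - 2*1 = 0
y3 = s (x1 - x3) - y1 mod 31 = 8 * (1 - 0) - 27 = 12

2P = (0, 12)


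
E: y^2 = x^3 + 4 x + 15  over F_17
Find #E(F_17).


For each x in F_17, count y with y^2 = x^3 + 4 x + 15 mod 17:
  x = 0: RHS = 15, y in [7, 10]  -> 2 point(s)
  x = 6: RHS = 0, y in [0]  -> 1 point(s)
  x = 8: RHS = 15, y in [7, 10]  -> 2 point(s)
  x = 9: RHS = 15, y in [7, 10]  -> 2 point(s)
  x = 10: RHS = 1, y in [1, 16]  -> 2 point(s)
  x = 11: RHS = 13, y in [8, 9]  -> 2 point(s)
  x = 15: RHS = 16, y in [4, 13]  -> 2 point(s)
Affine points: 13. Add the point at infinity: total = 14.

#E(F_17) = 14


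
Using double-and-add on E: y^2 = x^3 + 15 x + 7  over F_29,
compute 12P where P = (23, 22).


k = 12 = 1100_2 (binary, LSB first: 0011)
Double-and-add from P = (23, 22):
  bit 0 = 0: acc unchanged = O
  bit 1 = 0: acc unchanged = O
  bit 2 = 1: acc = O + (25, 17) = (25, 17)
  bit 3 = 1: acc = (25, 17) + (9, 28) = (23, 7)

12P = (23, 7)


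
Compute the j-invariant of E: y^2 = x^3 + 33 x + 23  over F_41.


Delta = -16(4 a^3 + 27 b^2) mod 41 = 15
-1728 * (4 a)^3 = -1728 * (4*33)^3 mod 41 = 13
j = 13 * 15^(-1) mod 41 = 20

j = 20 (mod 41)


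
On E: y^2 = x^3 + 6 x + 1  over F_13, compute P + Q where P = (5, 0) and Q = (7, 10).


P != Q, so use the chord formula.
s = (y2 - y1) / (x2 - x1) = (10) / (2) mod 13 = 5
x3 = s^2 - x1 - x2 mod 13 = 5^2 - 5 - 7 = 0
y3 = s (x1 - x3) - y1 mod 13 = 5 * (5 - 0) - 0 = 12

P + Q = (0, 12)


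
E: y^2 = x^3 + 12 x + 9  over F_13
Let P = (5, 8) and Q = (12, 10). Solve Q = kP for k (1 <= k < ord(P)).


Enumerate multiples of P until we hit Q = (12, 10):
  1P = (5, 8)
  2P = (12, 10)
Match found at i = 2.

k = 2


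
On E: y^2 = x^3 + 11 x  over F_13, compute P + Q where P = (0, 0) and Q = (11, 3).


P != Q, so use the chord formula.
s = (y2 - y1) / (x2 - x1) = (3) / (11) mod 13 = 5
x3 = s^2 - x1 - x2 mod 13 = 5^2 - 0 - 11 = 1
y3 = s (x1 - x3) - y1 mod 13 = 5 * (0 - 1) - 0 = 8

P + Q = (1, 8)


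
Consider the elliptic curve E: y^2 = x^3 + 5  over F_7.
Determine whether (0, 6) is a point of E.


Check whether y^2 = x^3 + 0 x + 5 (mod 7) for (x, y) = (0, 6).
LHS: y^2 = 6^2 mod 7 = 1
RHS: x^3 + 0 x + 5 = 0^3 + 0*0 + 5 mod 7 = 5
LHS != RHS

No, not on the curve


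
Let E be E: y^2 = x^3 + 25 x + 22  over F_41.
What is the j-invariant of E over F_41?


Delta = -16(4 a^3 + 27 b^2) mod 41 = 2
-1728 * (4 a)^3 = -1728 * (4*25)^3 mod 41 = 22
j = 22 * 2^(-1) mod 41 = 11

j = 11 (mod 41)


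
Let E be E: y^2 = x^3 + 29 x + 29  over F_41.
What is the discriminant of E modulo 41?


4 a^3 + 27 b^2 = 4*29^3 + 27*29^2 = 97556 + 22707 = 120263
Delta = -16 * (120263) = -1924208
Delta mod 41 = 4

Delta = 4 (mod 41)


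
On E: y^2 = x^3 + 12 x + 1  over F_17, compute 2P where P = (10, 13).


Doubling: s = (3 x1^2 + a) / (2 y1)
s = (3*10^2 + 12) / (2*13) mod 17 = 12
x3 = s^2 - 2 x1 mod 17 = 12^2 - 2*10 = 5
y3 = s (x1 - x3) - y1 mod 17 = 12 * (10 - 5) - 13 = 13

2P = (5, 13)


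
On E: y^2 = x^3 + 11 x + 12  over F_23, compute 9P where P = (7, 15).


k = 9 = 1001_2 (binary, LSB first: 1001)
Double-and-add from P = (7, 15):
  bit 0 = 1: acc = O + (7, 15) = (7, 15)
  bit 1 = 0: acc unchanged = (7, 15)
  bit 2 = 0: acc unchanged = (7, 15)
  bit 3 = 1: acc = (7, 15) + (3, 7) = (17, 11)

9P = (17, 11)


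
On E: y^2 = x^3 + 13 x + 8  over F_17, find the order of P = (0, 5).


Compute successive multiples of P until we hit O:
  1P = (0, 5)
  2P = (9, 2)
  3P = (10, 4)
  4P = (15, 5)
  5P = (2, 12)
  6P = (6, 8)
  7P = (7, 0)
  8P = (6, 9)
  ... (continuing to 14P)
  14P = O

ord(P) = 14


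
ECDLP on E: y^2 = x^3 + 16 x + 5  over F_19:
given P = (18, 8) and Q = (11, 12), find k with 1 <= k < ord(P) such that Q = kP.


Enumerate multiples of P until we hit Q = (11, 12):
  1P = (18, 8)
  2P = (2, 11)
  3P = (0, 10)
  4P = (5, 18)
  5P = (3, 17)
  6P = (9, 17)
  7P = (12, 5)
  8P = (13, 4)
  9P = (16, 5)
  10P = (11, 12)
Match found at i = 10.

k = 10


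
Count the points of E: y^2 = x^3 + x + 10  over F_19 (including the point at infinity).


For each x in F_19, count y with y^2 = x^3 + 1 x + 10 mod 19:
  x = 2: RHS = 1, y in [1, 18]  -> 2 point(s)
  x = 5: RHS = 7, y in [8, 11]  -> 2 point(s)
  x = 6: RHS = 4, y in [2, 17]  -> 2 point(s)
  x = 8: RHS = 17, y in [6, 13]  -> 2 point(s)
  x = 9: RHS = 7, y in [8, 11]  -> 2 point(s)
  x = 13: RHS = 16, y in [4, 15]  -> 2 point(s)
  x = 17: RHS = 0, y in [0]  -> 1 point(s)
Affine points: 13. Add the point at infinity: total = 14.

#E(F_19) = 14


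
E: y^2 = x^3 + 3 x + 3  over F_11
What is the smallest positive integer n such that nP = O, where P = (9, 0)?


Compute successive multiples of P until we hit O:
  1P = (9, 0)
  2P = O

ord(P) = 2


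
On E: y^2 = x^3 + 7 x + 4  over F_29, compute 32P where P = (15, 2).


k = 32 = 100000_2 (binary, LSB first: 000001)
Double-and-add from P = (15, 2):
  bit 0 = 0: acc unchanged = O
  bit 1 = 0: acc unchanged = O
  bit 2 = 0: acc unchanged = O
  bit 3 = 0: acc unchanged = O
  bit 4 = 0: acc unchanged = O
  bit 5 = 1: acc = O + (16, 23) = (16, 23)

32P = (16, 23)


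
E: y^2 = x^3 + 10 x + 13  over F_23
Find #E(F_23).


For each x in F_23, count y with y^2 = x^3 + 10 x + 13 mod 23:
  x = 0: RHS = 13, y in [6, 17]  -> 2 point(s)
  x = 1: RHS = 1, y in [1, 22]  -> 2 point(s)
  x = 2: RHS = 18, y in [8, 15]  -> 2 point(s)
  x = 3: RHS = 1, y in [1, 22]  -> 2 point(s)
  x = 4: RHS = 2, y in [5, 18]  -> 2 point(s)
  x = 5: RHS = 4, y in [2, 21]  -> 2 point(s)
  x = 6: RHS = 13, y in [6, 17]  -> 2 point(s)
  x = 7: RHS = 12, y in [9, 14]  -> 2 point(s)
  x = 9: RHS = 4, y in [2, 21]  -> 2 point(s)
  x = 10: RHS = 9, y in [3, 20]  -> 2 point(s)
  x = 17: RHS = 13, y in [6, 17]  -> 2 point(s)
  x = 19: RHS = 1, y in [1, 22]  -> 2 point(s)
  x = 20: RHS = 2, y in [5, 18]  -> 2 point(s)
  x = 21: RHS = 8, y in [10, 13]  -> 2 point(s)
  x = 22: RHS = 2, y in [5, 18]  -> 2 point(s)
Affine points: 30. Add the point at infinity: total = 31.

#E(F_23) = 31


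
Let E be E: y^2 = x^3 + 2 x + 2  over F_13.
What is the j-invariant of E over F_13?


Delta = -16(4 a^3 + 27 b^2) mod 13 = 9
-1728 * (4 a)^3 = -1728 * (4*2)^3 mod 13 = 5
j = 5 * 9^(-1) mod 13 = 2

j = 2 (mod 13)


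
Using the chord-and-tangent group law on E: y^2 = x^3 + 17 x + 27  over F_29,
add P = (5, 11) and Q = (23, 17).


P != Q, so use the chord formula.
s = (y2 - y1) / (x2 - x1) = (6) / (18) mod 29 = 10
x3 = s^2 - x1 - x2 mod 29 = 10^2 - 5 - 23 = 14
y3 = s (x1 - x3) - y1 mod 29 = 10 * (5 - 14) - 11 = 15

P + Q = (14, 15)


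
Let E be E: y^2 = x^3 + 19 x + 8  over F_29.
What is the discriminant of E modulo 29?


4 a^3 + 27 b^2 = 4*19^3 + 27*8^2 = 27436 + 1728 = 29164
Delta = -16 * (29164) = -466624
Delta mod 29 = 15

Delta = 15 (mod 29)


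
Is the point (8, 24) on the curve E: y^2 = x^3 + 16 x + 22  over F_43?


Check whether y^2 = x^3 + 16 x + 22 (mod 43) for (x, y) = (8, 24).
LHS: y^2 = 24^2 mod 43 = 17
RHS: x^3 + 16 x + 22 = 8^3 + 16*8 + 22 mod 43 = 17
LHS = RHS

Yes, on the curve


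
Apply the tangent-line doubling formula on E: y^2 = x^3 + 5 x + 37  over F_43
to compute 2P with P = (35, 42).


Doubling: s = (3 x1^2 + a) / (2 y1)
s = (3*35^2 + 5) / (2*42) mod 43 = 9
x3 = s^2 - 2 x1 mod 43 = 9^2 - 2*35 = 11
y3 = s (x1 - x3) - y1 mod 43 = 9 * (35 - 11) - 42 = 2

2P = (11, 2)


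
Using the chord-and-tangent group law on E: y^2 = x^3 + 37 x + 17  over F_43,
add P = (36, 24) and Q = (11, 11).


P != Q, so use the chord formula.
s = (y2 - y1) / (x2 - x1) = (30) / (18) mod 43 = 16
x3 = s^2 - x1 - x2 mod 43 = 16^2 - 36 - 11 = 37
y3 = s (x1 - x3) - y1 mod 43 = 16 * (36 - 37) - 24 = 3

P + Q = (37, 3)


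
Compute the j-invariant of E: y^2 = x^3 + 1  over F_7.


Delta = -16(4 a^3 + 27 b^2) mod 7 = 2
-1728 * (4 a)^3 = -1728 * (4*0)^3 mod 7 = 0
j = 0 * 2^(-1) mod 7 = 0

j = 0 (mod 7)


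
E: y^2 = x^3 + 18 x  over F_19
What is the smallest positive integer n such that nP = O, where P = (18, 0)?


Compute successive multiples of P until we hit O:
  1P = (18, 0)
  2P = O

ord(P) = 2


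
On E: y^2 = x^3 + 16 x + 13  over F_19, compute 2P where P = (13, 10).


Doubling: s = (3 x1^2 + a) / (2 y1)
s = (3*13^2 + 16) / (2*10) mod 19 = 10
x3 = s^2 - 2 x1 mod 19 = 10^2 - 2*13 = 17
y3 = s (x1 - x3) - y1 mod 19 = 10 * (13 - 17) - 10 = 7

2P = (17, 7)


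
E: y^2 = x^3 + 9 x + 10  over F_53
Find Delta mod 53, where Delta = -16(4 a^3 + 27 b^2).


4 a^3 + 27 b^2 = 4*9^3 + 27*10^2 = 2916 + 2700 = 5616
Delta = -16 * (5616) = -89856
Delta mod 53 = 32

Delta = 32 (mod 53)


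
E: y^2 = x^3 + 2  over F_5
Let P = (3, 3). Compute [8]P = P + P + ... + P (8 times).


k = 8 = 1000_2 (binary, LSB first: 0001)
Double-and-add from P = (3, 3):
  bit 0 = 0: acc unchanged = O
  bit 1 = 0: acc unchanged = O
  bit 2 = 0: acc unchanged = O
  bit 3 = 1: acc = O + (3, 2) = (3, 2)

8P = (3, 2)


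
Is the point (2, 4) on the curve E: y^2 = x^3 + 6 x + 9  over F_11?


Check whether y^2 = x^3 + 6 x + 9 (mod 11) for (x, y) = (2, 4).
LHS: y^2 = 4^2 mod 11 = 5
RHS: x^3 + 6 x + 9 = 2^3 + 6*2 + 9 mod 11 = 7
LHS != RHS

No, not on the curve


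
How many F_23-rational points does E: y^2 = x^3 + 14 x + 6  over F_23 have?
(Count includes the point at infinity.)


For each x in F_23, count y with y^2 = x^3 + 14 x + 6 mod 23:
  x = 0: RHS = 6, y in [11, 12]  -> 2 point(s)
  x = 3: RHS = 6, y in [11, 12]  -> 2 point(s)
  x = 8: RHS = 9, y in [3, 20]  -> 2 point(s)
  x = 12: RHS = 16, y in [4, 19]  -> 2 point(s)
  x = 13: RHS = 16, y in [4, 19]  -> 2 point(s)
  x = 14: RHS = 2, y in [5, 18]  -> 2 point(s)
  x = 15: RHS = 3, y in [7, 16]  -> 2 point(s)
  x = 16: RHS = 2, y in [5, 18]  -> 2 point(s)
  x = 18: RHS = 18, y in [8, 15]  -> 2 point(s)
  x = 19: RHS = 1, y in [1, 22]  -> 2 point(s)
  x = 20: RHS = 6, y in [11, 12]  -> 2 point(s)
  x = 21: RHS = 16, y in [4, 19]  -> 2 point(s)
Affine points: 24. Add the point at infinity: total = 25.

#E(F_23) = 25


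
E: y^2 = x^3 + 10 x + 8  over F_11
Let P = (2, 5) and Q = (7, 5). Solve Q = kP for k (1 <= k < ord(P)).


Enumerate multiples of P until we hit Q = (7, 5):
  1P = (2, 5)
  2P = (7, 6)
  3P = (6, 3)
  4P = (6, 8)
  5P = (7, 5)
Match found at i = 5.

k = 5


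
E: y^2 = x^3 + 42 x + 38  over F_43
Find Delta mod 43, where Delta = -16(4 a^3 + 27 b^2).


4 a^3 + 27 b^2 = 4*42^3 + 27*38^2 = 296352 + 38988 = 335340
Delta = -16 * (335340) = -5365440
Delta mod 43 = 14

Delta = 14 (mod 43)


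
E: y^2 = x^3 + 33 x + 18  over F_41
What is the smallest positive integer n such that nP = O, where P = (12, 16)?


Compute successive multiples of P until we hit O:
  1P = (12, 16)
  2P = (26, 24)
  3P = (5, 29)
  4P = (40, 36)
  5P = (28, 37)
  6P = (0, 10)
  7P = (19, 1)
  8P = (33, 29)
  ... (continuing to 44P)
  44P = O

ord(P) = 44


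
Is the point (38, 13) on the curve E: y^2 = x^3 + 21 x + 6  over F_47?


Check whether y^2 = x^3 + 21 x + 6 (mod 47) for (x, y) = (38, 13).
LHS: y^2 = 13^2 mod 47 = 28
RHS: x^3 + 21 x + 6 = 38^3 + 21*38 + 6 mod 47 = 28
LHS = RHS

Yes, on the curve


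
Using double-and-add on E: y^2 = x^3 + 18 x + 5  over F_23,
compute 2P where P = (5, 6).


k = 2 = 10_2 (binary, LSB first: 01)
Double-and-add from P = (5, 6):
  bit 0 = 0: acc unchanged = O
  bit 1 = 1: acc = O + (17, 16) = (17, 16)

2P = (17, 16)


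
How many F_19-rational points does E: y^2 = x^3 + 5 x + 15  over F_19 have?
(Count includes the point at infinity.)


For each x in F_19, count y with y^2 = x^3 + 5 x + 15 mod 19:
  x = 3: RHS = 0, y in [0]  -> 1 point(s)
  x = 4: RHS = 4, y in [2, 17]  -> 2 point(s)
  x = 8: RHS = 16, y in [4, 15]  -> 2 point(s)
  x = 10: RHS = 1, y in [1, 18]  -> 2 point(s)
  x = 12: RHS = 17, y in [6, 13]  -> 2 point(s)
  x = 13: RHS = 16, y in [4, 15]  -> 2 point(s)
  x = 14: RHS = 17, y in [6, 13]  -> 2 point(s)
  x = 15: RHS = 7, y in [8, 11]  -> 2 point(s)
  x = 16: RHS = 11, y in [7, 12]  -> 2 point(s)
  x = 17: RHS = 16, y in [4, 15]  -> 2 point(s)
  x = 18: RHS = 9, y in [3, 16]  -> 2 point(s)
Affine points: 21. Add the point at infinity: total = 22.

#E(F_19) = 22


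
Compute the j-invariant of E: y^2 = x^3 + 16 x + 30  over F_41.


Delta = -16(4 a^3 + 27 b^2) mod 41 = 13
-1728 * (4 a)^3 = -1728 * (4*16)^3 mod 41 = 19
j = 19 * 13^(-1) mod 41 = 33

j = 33 (mod 41)


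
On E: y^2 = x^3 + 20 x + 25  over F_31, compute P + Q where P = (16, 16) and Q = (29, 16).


P != Q, so use the chord formula.
s = (y2 - y1) / (x2 - x1) = (0) / (13) mod 31 = 0
x3 = s^2 - x1 - x2 mod 31 = 0^2 - 16 - 29 = 17
y3 = s (x1 - x3) - y1 mod 31 = 0 * (16 - 17) - 16 = 15

P + Q = (17, 15)


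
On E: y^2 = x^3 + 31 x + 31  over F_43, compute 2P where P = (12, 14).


Doubling: s = (3 x1^2 + a) / (2 y1)
s = (3*12^2 + 31) / (2*14) mod 43 = 15
x3 = s^2 - 2 x1 mod 43 = 15^2 - 2*12 = 29
y3 = s (x1 - x3) - y1 mod 43 = 15 * (12 - 29) - 14 = 32

2P = (29, 32)


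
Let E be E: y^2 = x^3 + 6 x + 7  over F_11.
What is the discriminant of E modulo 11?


4 a^3 + 27 b^2 = 4*6^3 + 27*7^2 = 864 + 1323 = 2187
Delta = -16 * (2187) = -34992
Delta mod 11 = 10

Delta = 10 (mod 11)


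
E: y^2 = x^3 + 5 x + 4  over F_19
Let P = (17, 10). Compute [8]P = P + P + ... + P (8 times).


k = 8 = 1000_2 (binary, LSB first: 0001)
Double-and-add from P = (17, 10):
  bit 0 = 0: acc unchanged = O
  bit 1 = 0: acc unchanged = O
  bit 2 = 0: acc unchanged = O
  bit 3 = 1: acc = O + (17, 9) = (17, 9)

8P = (17, 9)


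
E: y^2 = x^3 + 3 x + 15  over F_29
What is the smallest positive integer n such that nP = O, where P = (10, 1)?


Compute successive multiples of P until we hit O:
  1P = (10, 1)
  2P = (15, 10)
  3P = (20, 10)
  4P = (3, 14)
  5P = (23, 19)
  6P = (24, 22)
  7P = (19, 0)
  8P = (24, 7)
  ... (continuing to 14P)
  14P = O

ord(P) = 14


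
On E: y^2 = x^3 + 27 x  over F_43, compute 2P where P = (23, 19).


Doubling: s = (3 x1^2 + a) / (2 y1)
s = (3*23^2 + 27) / (2*19) mod 43 = 4
x3 = s^2 - 2 x1 mod 43 = 4^2 - 2*23 = 13
y3 = s (x1 - x3) - y1 mod 43 = 4 * (23 - 13) - 19 = 21

2P = (13, 21)


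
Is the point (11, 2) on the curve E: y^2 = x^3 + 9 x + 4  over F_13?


Check whether y^2 = x^3 + 9 x + 4 (mod 13) for (x, y) = (11, 2).
LHS: y^2 = 2^2 mod 13 = 4
RHS: x^3 + 9 x + 4 = 11^3 + 9*11 + 4 mod 13 = 4
LHS = RHS

Yes, on the curve


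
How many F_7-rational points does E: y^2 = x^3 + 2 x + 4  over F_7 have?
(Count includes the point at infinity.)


For each x in F_7, count y with y^2 = x^3 + 2 x + 4 mod 7:
  x = 0: RHS = 4, y in [2, 5]  -> 2 point(s)
  x = 1: RHS = 0, y in [0]  -> 1 point(s)
  x = 2: RHS = 2, y in [3, 4]  -> 2 point(s)
  x = 3: RHS = 2, y in [3, 4]  -> 2 point(s)
  x = 6: RHS = 1, y in [1, 6]  -> 2 point(s)
Affine points: 9. Add the point at infinity: total = 10.

#E(F_7) = 10


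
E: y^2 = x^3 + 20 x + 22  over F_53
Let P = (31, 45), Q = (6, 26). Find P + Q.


P != Q, so use the chord formula.
s = (y2 - y1) / (x2 - x1) = (34) / (28) mod 53 = 5
x3 = s^2 - x1 - x2 mod 53 = 5^2 - 31 - 6 = 41
y3 = s (x1 - x3) - y1 mod 53 = 5 * (31 - 41) - 45 = 11

P + Q = (41, 11)


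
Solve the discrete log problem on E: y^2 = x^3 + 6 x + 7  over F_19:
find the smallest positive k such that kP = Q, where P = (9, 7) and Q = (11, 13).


Enumerate multiples of P until we hit Q = (11, 13):
  1P = (9, 7)
  2P = (8, 4)
  3P = (11, 6)
  4P = (4, 0)
  5P = (11, 13)
Match found at i = 5.

k = 5


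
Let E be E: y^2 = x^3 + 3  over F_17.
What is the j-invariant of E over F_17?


Delta = -16(4 a^3 + 27 b^2) mod 17 = 5
-1728 * (4 a)^3 = -1728 * (4*0)^3 mod 17 = 0
j = 0 * 5^(-1) mod 17 = 0

j = 0 (mod 17)


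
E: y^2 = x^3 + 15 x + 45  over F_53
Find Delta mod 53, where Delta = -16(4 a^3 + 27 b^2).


4 a^3 + 27 b^2 = 4*15^3 + 27*45^2 = 13500 + 54675 = 68175
Delta = -16 * (68175) = -1090800
Delta mod 53 = 46

Delta = 46 (mod 53)


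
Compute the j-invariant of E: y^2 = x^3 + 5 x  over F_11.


Delta = -16(4 a^3 + 27 b^2) mod 11 = 8
-1728 * (4 a)^3 = -1728 * (4*5)^3 mod 11 = 8
j = 8 * 8^(-1) mod 11 = 1

j = 1 (mod 11)


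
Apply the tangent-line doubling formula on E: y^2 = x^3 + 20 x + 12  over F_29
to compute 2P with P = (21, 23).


Doubling: s = (3 x1^2 + a) / (2 y1)
s = (3*21^2 + 20) / (2*23) mod 29 = 21
x3 = s^2 - 2 x1 mod 29 = 21^2 - 2*21 = 22
y3 = s (x1 - x3) - y1 mod 29 = 21 * (21 - 22) - 23 = 14

2P = (22, 14)


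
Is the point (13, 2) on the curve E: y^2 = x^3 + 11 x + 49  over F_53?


Check whether y^2 = x^3 + 11 x + 49 (mod 53) for (x, y) = (13, 2).
LHS: y^2 = 2^2 mod 53 = 4
RHS: x^3 + 11 x + 49 = 13^3 + 11*13 + 49 mod 53 = 4
LHS = RHS

Yes, on the curve


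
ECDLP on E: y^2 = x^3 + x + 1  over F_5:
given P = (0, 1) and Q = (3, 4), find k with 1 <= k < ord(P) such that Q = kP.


Enumerate multiples of P until we hit Q = (3, 4):
  1P = (0, 1)
  2P = (4, 2)
  3P = (2, 1)
  4P = (3, 4)
Match found at i = 4.

k = 4


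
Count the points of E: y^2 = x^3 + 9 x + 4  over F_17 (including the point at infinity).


For each x in F_17, count y with y^2 = x^3 + 9 x + 4 mod 17:
  x = 0: RHS = 4, y in [2, 15]  -> 2 point(s)
  x = 2: RHS = 13, y in [8, 9]  -> 2 point(s)
  x = 4: RHS = 2, y in [6, 11]  -> 2 point(s)
  x = 5: RHS = 4, y in [2, 15]  -> 2 point(s)
  x = 6: RHS = 2, y in [6, 11]  -> 2 point(s)
  x = 7: RHS = 2, y in [6, 11]  -> 2 point(s)
  x = 9: RHS = 15, y in [7, 10]  -> 2 point(s)
  x = 12: RHS = 4, y in [2, 15]  -> 2 point(s)
  x = 14: RHS = 1, y in [1, 16]  -> 2 point(s)
Affine points: 18. Add the point at infinity: total = 19.

#E(F_17) = 19


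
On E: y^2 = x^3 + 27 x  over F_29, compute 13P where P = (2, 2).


k = 13 = 1101_2 (binary, LSB first: 1011)
Double-and-add from P = (2, 2):
  bit 0 = 1: acc = O + (2, 2) = (2, 2)
  bit 1 = 0: acc unchanged = (2, 2)
  bit 2 = 1: acc = (2, 2) + (1, 12) = (10, 20)
  bit 3 = 1: acc = (10, 20) + (5, 12) = (27, 5)

13P = (27, 5)


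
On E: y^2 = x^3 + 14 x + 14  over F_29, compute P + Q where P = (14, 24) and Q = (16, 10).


P != Q, so use the chord formula.
s = (y2 - y1) / (x2 - x1) = (15) / (2) mod 29 = 22
x3 = s^2 - x1 - x2 mod 29 = 22^2 - 14 - 16 = 19
y3 = s (x1 - x3) - y1 mod 29 = 22 * (14 - 19) - 24 = 11

P + Q = (19, 11)


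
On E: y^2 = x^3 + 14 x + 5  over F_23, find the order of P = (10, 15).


Compute successive multiples of P until we hit O:
  1P = (10, 15)
  2P = (9, 20)
  3P = (6, 11)
  4P = (8, 10)
  5P = (17, 2)
  6P = (14, 22)
  7P = (15, 5)
  8P = (2, 15)
  ... (continuing to 28P)
  28P = O

ord(P) = 28


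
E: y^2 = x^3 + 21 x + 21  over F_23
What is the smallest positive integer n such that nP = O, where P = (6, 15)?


Compute successive multiples of P until we hit O:
  1P = (6, 15)
  2P = (15, 13)
  3P = (10, 14)
  4P = (20, 0)
  5P = (10, 9)
  6P = (15, 10)
  7P = (6, 8)
  8P = O

ord(P) = 8


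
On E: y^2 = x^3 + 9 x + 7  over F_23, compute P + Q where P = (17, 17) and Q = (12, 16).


P != Q, so use the chord formula.
s = (y2 - y1) / (x2 - x1) = (22) / (18) mod 23 = 14
x3 = s^2 - x1 - x2 mod 23 = 14^2 - 17 - 12 = 6
y3 = s (x1 - x3) - y1 mod 23 = 14 * (17 - 6) - 17 = 22

P + Q = (6, 22)


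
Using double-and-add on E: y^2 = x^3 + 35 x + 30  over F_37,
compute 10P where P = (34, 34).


k = 10 = 1010_2 (binary, LSB first: 0101)
Double-and-add from P = (34, 34):
  bit 0 = 0: acc unchanged = O
  bit 1 = 1: acc = O + (10, 14) = (10, 14)
  bit 2 = 0: acc unchanged = (10, 14)
  bit 3 = 1: acc = (10, 14) + (27, 30) = (11, 9)

10P = (11, 9)


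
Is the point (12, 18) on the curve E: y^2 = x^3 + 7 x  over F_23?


Check whether y^2 = x^3 + 7 x + 0 (mod 23) for (x, y) = (12, 18).
LHS: y^2 = 18^2 mod 23 = 2
RHS: x^3 + 7 x + 0 = 12^3 + 7*12 + 0 mod 23 = 18
LHS != RHS

No, not on the curve


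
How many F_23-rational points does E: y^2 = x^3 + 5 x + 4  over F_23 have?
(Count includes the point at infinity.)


For each x in F_23, count y with y^2 = x^3 + 5 x + 4 mod 23:
  x = 0: RHS = 4, y in [2, 21]  -> 2 point(s)
  x = 3: RHS = 0, y in [0]  -> 1 point(s)
  x = 5: RHS = 16, y in [4, 19]  -> 2 point(s)
  x = 8: RHS = 4, y in [2, 21]  -> 2 point(s)
  x = 13: RHS = 12, y in [9, 14]  -> 2 point(s)
  x = 14: RHS = 12, y in [9, 14]  -> 2 point(s)
  x = 15: RHS = 4, y in [2, 21]  -> 2 point(s)
  x = 19: RHS = 12, y in [9, 14]  -> 2 point(s)
  x = 20: RHS = 8, y in [10, 13]  -> 2 point(s)
  x = 21: RHS = 9, y in [3, 20]  -> 2 point(s)
Affine points: 19. Add the point at infinity: total = 20.

#E(F_23) = 20


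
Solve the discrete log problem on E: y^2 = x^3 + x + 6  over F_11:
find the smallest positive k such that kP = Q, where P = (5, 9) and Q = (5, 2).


Enumerate multiples of P until we hit Q = (5, 2):
  1P = (5, 9)
  2P = (10, 9)
  3P = (7, 2)
  4P = (3, 6)
  5P = (8, 3)
  6P = (2, 7)
  7P = (2, 4)
  8P = (8, 8)
  9P = (3, 5)
  10P = (7, 9)
  11P = (10, 2)
  12P = (5, 2)
Match found at i = 12.

k = 12


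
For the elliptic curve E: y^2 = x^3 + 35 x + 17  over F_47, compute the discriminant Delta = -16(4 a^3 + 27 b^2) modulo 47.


4 a^3 + 27 b^2 = 4*35^3 + 27*17^2 = 171500 + 7803 = 179303
Delta = -16 * (179303) = -2868848
Delta mod 47 = 32

Delta = 32 (mod 47)


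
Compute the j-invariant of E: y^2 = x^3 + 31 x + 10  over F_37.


Delta = -16(4 a^3 + 27 b^2) mod 37 = 2
-1728 * (4 a)^3 = -1728 * (4*31)^3 mod 37 = 6
j = 6 * 2^(-1) mod 37 = 3

j = 3 (mod 37)


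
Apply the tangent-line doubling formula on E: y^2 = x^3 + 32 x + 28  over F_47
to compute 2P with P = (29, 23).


Doubling: s = (3 x1^2 + a) / (2 y1)
s = (3*29^2 + 32) / (2*23) mod 47 = 30
x3 = s^2 - 2 x1 mod 47 = 30^2 - 2*29 = 43
y3 = s (x1 - x3) - y1 mod 47 = 30 * (29 - 43) - 23 = 27

2P = (43, 27)


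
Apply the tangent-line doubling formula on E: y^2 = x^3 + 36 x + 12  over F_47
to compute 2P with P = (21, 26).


Doubling: s = (3 x1^2 + a) / (2 y1)
s = (3*21^2 + 36) / (2*26) mod 47 = 18
x3 = s^2 - 2 x1 mod 47 = 18^2 - 2*21 = 0
y3 = s (x1 - x3) - y1 mod 47 = 18 * (21 - 0) - 26 = 23

2P = (0, 23)


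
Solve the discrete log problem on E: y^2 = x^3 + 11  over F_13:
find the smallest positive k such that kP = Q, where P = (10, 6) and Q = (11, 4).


Enumerate multiples of P until we hit Q = (11, 4):
  1P = (10, 6)
  2P = (7, 4)
  3P = (8, 4)
  4P = (9, 8)
  5P = (11, 9)
  6P = (1, 8)
  7P = (12, 6)
  8P = (4, 7)
  9P = (3, 8)
  10P = (3, 5)
  11P = (4, 6)
  12P = (12, 7)
  13P = (1, 5)
  14P = (11, 4)
Match found at i = 14.

k = 14


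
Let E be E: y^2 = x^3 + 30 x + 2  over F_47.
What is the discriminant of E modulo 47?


4 a^3 + 27 b^2 = 4*30^3 + 27*2^2 = 108000 + 108 = 108108
Delta = -16 * (108108) = -1729728
Delta mod 47 = 13

Delta = 13 (mod 47)


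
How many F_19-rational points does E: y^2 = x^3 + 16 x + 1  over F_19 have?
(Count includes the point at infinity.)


For each x in F_19, count y with y^2 = x^3 + 16 x + 1 mod 19:
  x = 0: RHS = 1, y in [1, 18]  -> 2 point(s)
  x = 3: RHS = 0, y in [0]  -> 1 point(s)
  x = 5: RHS = 16, y in [4, 15]  -> 2 point(s)
  x = 6: RHS = 9, y in [3, 16]  -> 2 point(s)
  x = 7: RHS = 0, y in [0]  -> 1 point(s)
  x = 9: RHS = 0, y in [0]  -> 1 point(s)
  x = 11: RHS = 7, y in [8, 11]  -> 2 point(s)
  x = 14: RHS = 5, y in [9, 10]  -> 2 point(s)
  x = 15: RHS = 6, y in [5, 14]  -> 2 point(s)
Affine points: 15. Add the point at infinity: total = 16.

#E(F_19) = 16


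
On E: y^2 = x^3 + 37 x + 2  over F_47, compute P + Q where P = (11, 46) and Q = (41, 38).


P != Q, so use the chord formula.
s = (y2 - y1) / (x2 - x1) = (39) / (30) mod 47 = 6
x3 = s^2 - x1 - x2 mod 47 = 6^2 - 11 - 41 = 31
y3 = s (x1 - x3) - y1 mod 47 = 6 * (11 - 31) - 46 = 22

P + Q = (31, 22)


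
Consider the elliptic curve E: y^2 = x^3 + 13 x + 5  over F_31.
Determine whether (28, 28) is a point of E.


Check whether y^2 = x^3 + 13 x + 5 (mod 31) for (x, y) = (28, 28).
LHS: y^2 = 28^2 mod 31 = 9
RHS: x^3 + 13 x + 5 = 28^3 + 13*28 + 5 mod 31 = 1
LHS != RHS

No, not on the curve


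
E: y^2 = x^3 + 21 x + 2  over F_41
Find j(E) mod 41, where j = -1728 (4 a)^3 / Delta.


Delta = -16(4 a^3 + 27 b^2) mod 41 = 27
-1728 * (4 a)^3 = -1728 * (4*21)^3 mod 41 = 34
j = 34 * 27^(-1) mod 41 = 21

j = 21 (mod 41)


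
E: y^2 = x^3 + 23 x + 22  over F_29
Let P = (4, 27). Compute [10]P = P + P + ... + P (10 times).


k = 10 = 1010_2 (binary, LSB first: 0101)
Double-and-add from P = (4, 27):
  bit 0 = 0: acc unchanged = O
  bit 1 = 1: acc = O + (8, 15) = (8, 15)
  bit 2 = 0: acc unchanged = (8, 15)
  bit 3 = 1: acc = (8, 15) + (9, 28) = (7, 27)

10P = (7, 27)


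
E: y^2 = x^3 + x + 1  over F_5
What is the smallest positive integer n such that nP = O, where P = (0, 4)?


Compute successive multiples of P until we hit O:
  1P = (0, 4)
  2P = (4, 3)
  3P = (2, 4)
  4P = (3, 1)
  5P = (3, 4)
  6P = (2, 1)
  7P = (4, 2)
  8P = (0, 1)
  ... (continuing to 9P)
  9P = O

ord(P) = 9


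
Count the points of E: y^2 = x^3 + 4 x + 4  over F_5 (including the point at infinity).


For each x in F_5, count y with y^2 = x^3 + 4 x + 4 mod 5:
  x = 0: RHS = 4, y in [2, 3]  -> 2 point(s)
  x = 1: RHS = 4, y in [2, 3]  -> 2 point(s)
  x = 2: RHS = 0, y in [0]  -> 1 point(s)
  x = 4: RHS = 4, y in [2, 3]  -> 2 point(s)
Affine points: 7. Add the point at infinity: total = 8.

#E(F_5) = 8


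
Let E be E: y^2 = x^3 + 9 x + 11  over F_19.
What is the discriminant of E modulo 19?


4 a^3 + 27 b^2 = 4*9^3 + 27*11^2 = 2916 + 3267 = 6183
Delta = -16 * (6183) = -98928
Delta mod 19 = 5

Delta = 5 (mod 19)


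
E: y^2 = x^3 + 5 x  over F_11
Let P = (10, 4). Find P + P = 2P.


Doubling: s = (3 x1^2 + a) / (2 y1)
s = (3*10^2 + 5) / (2*4) mod 11 = 1
x3 = s^2 - 2 x1 mod 11 = 1^2 - 2*10 = 3
y3 = s (x1 - x3) - y1 mod 11 = 1 * (10 - 3) - 4 = 3

2P = (3, 3)


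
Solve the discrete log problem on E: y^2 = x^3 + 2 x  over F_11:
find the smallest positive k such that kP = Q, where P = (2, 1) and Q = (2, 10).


Enumerate multiples of P until we hit Q = (2, 10):
  1P = (2, 1)
  2P = (1, 6)
  3P = (0, 0)
  4P = (1, 5)
  5P = (2, 10)
Match found at i = 5.

k = 5


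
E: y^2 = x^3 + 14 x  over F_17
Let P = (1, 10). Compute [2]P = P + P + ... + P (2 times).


k = 2 = 10_2 (binary, LSB first: 01)
Double-and-add from P = (1, 10):
  bit 0 = 0: acc unchanged = O
  bit 1 = 1: acc = O + (15, 7) = (15, 7)

2P = (15, 7)


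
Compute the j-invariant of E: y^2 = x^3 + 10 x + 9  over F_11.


Delta = -16(4 a^3 + 27 b^2) mod 11 = 8
-1728 * (4 a)^3 = -1728 * (4*10)^3 mod 11 = 9
j = 9 * 8^(-1) mod 11 = 8

j = 8 (mod 11)


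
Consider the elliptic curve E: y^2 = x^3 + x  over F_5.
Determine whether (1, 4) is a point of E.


Check whether y^2 = x^3 + 1 x + 0 (mod 5) for (x, y) = (1, 4).
LHS: y^2 = 4^2 mod 5 = 1
RHS: x^3 + 1 x + 0 = 1^3 + 1*1 + 0 mod 5 = 2
LHS != RHS

No, not on the curve


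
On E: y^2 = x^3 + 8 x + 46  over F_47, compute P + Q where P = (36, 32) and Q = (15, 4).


P != Q, so use the chord formula.
s = (y2 - y1) / (x2 - x1) = (19) / (26) mod 47 = 17
x3 = s^2 - x1 - x2 mod 47 = 17^2 - 36 - 15 = 3
y3 = s (x1 - x3) - y1 mod 47 = 17 * (36 - 3) - 32 = 12

P + Q = (3, 12)


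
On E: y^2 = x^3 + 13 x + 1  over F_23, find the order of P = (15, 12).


Compute successive multiples of P until we hit O:
  1P = (15, 12)
  2P = (20, 21)
  3P = (17, 12)
  4P = (14, 11)
  5P = (18, 8)
  6P = (2, 9)
  7P = (10, 21)
  8P = (4, 5)
  ... (continuing to 26P)
  26P = O

ord(P) = 26


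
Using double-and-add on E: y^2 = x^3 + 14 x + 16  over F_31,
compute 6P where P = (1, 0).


k = 6 = 110_2 (binary, LSB first: 011)
Double-and-add from P = (1, 0):
  bit 0 = 0: acc unchanged = O
  bit 1 = 1: acc = O + O = O
  bit 2 = 1: acc = O + O = O

6P = O


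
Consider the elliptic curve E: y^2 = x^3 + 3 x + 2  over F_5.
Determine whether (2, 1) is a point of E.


Check whether y^2 = x^3 + 3 x + 2 (mod 5) for (x, y) = (2, 1).
LHS: y^2 = 1^2 mod 5 = 1
RHS: x^3 + 3 x + 2 = 2^3 + 3*2 + 2 mod 5 = 1
LHS = RHS

Yes, on the curve


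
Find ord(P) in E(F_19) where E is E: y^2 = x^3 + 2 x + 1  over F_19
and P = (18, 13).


Compute successive multiples of P until we hit O:
  1P = (18, 13)
  2P = (6, 1)
  3P = (15, 9)
  4P = (11, 9)
  5P = (7, 15)
  6P = (0, 1)
  7P = (12, 10)
  8P = (13, 18)
  ... (continuing to 27P)
  27P = O

ord(P) = 27


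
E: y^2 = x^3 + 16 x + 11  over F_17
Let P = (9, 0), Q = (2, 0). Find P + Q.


P != Q, so use the chord formula.
s = (y2 - y1) / (x2 - x1) = (0) / (10) mod 17 = 0
x3 = s^2 - x1 - x2 mod 17 = 0^2 - 9 - 2 = 6
y3 = s (x1 - x3) - y1 mod 17 = 0 * (9 - 6) - 0 = 0

P + Q = (6, 0)


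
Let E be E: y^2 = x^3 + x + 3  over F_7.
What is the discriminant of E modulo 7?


4 a^3 + 27 b^2 = 4*1^3 + 27*3^2 = 4 + 243 = 247
Delta = -16 * (247) = -3952
Delta mod 7 = 3

Delta = 3 (mod 7)


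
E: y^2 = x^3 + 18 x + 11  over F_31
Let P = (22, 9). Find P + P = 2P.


Doubling: s = (3 x1^2 + a) / (2 y1)
s = (3*22^2 + 18) / (2*9) mod 31 = 30
x3 = s^2 - 2 x1 mod 31 = 30^2 - 2*22 = 19
y3 = s (x1 - x3) - y1 mod 31 = 30 * (22 - 19) - 9 = 19

2P = (19, 19)


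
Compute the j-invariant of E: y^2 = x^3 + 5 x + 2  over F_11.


Delta = -16(4 a^3 + 27 b^2) mod 11 = 7
-1728 * (4 a)^3 = -1728 * (4*5)^3 mod 11 = 8
j = 8 * 7^(-1) mod 11 = 9

j = 9 (mod 11)


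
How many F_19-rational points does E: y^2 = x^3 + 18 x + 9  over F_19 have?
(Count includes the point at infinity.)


For each x in F_19, count y with y^2 = x^3 + 18 x + 9 mod 19:
  x = 0: RHS = 9, y in [3, 16]  -> 2 point(s)
  x = 1: RHS = 9, y in [3, 16]  -> 2 point(s)
  x = 8: RHS = 0, y in [0]  -> 1 point(s)
  x = 9: RHS = 7, y in [8, 11]  -> 2 point(s)
  x = 10: RHS = 11, y in [7, 12]  -> 2 point(s)
  x = 15: RHS = 6, y in [5, 14]  -> 2 point(s)
  x = 16: RHS = 4, y in [2, 17]  -> 2 point(s)
  x = 18: RHS = 9, y in [3, 16]  -> 2 point(s)
Affine points: 15. Add the point at infinity: total = 16.

#E(F_19) = 16


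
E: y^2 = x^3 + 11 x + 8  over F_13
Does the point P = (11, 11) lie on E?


Check whether y^2 = x^3 + 11 x + 8 (mod 13) for (x, y) = (11, 11).
LHS: y^2 = 11^2 mod 13 = 4
RHS: x^3 + 11 x + 8 = 11^3 + 11*11 + 8 mod 13 = 4
LHS = RHS

Yes, on the curve


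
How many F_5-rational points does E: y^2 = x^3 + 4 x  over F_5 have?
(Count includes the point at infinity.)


For each x in F_5, count y with y^2 = x^3 + 4 x + 0 mod 5:
  x = 0: RHS = 0, y in [0]  -> 1 point(s)
  x = 1: RHS = 0, y in [0]  -> 1 point(s)
  x = 2: RHS = 1, y in [1, 4]  -> 2 point(s)
  x = 3: RHS = 4, y in [2, 3]  -> 2 point(s)
  x = 4: RHS = 0, y in [0]  -> 1 point(s)
Affine points: 7. Add the point at infinity: total = 8.

#E(F_5) = 8


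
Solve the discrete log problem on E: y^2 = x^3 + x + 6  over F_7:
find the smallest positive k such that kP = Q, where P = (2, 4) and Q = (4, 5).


Enumerate multiples of P until we hit Q = (4, 5):
  1P = (2, 4)
  2P = (4, 5)
Match found at i = 2.

k = 2


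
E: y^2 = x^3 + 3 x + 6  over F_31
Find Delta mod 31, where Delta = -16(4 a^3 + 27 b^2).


4 a^3 + 27 b^2 = 4*3^3 + 27*6^2 = 108 + 972 = 1080
Delta = -16 * (1080) = -17280
Delta mod 31 = 18

Delta = 18 (mod 31)


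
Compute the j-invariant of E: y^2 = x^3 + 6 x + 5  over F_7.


Delta = -16(4 a^3 + 27 b^2) mod 7 = 2
-1728 * (4 a)^3 = -1728 * (4*6)^3 mod 7 = 6
j = 6 * 2^(-1) mod 7 = 3

j = 3 (mod 7)


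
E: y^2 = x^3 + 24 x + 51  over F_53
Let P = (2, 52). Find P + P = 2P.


Doubling: s = (3 x1^2 + a) / (2 y1)
s = (3*2^2 + 24) / (2*52) mod 53 = 35
x3 = s^2 - 2 x1 mod 53 = 35^2 - 2*2 = 2
y3 = s (x1 - x3) - y1 mod 53 = 35 * (2 - 2) - 52 = 1

2P = (2, 1)


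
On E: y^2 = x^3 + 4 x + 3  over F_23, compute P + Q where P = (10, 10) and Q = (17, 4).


P != Q, so use the chord formula.
s = (y2 - y1) / (x2 - x1) = (17) / (7) mod 23 = 9
x3 = s^2 - x1 - x2 mod 23 = 9^2 - 10 - 17 = 8
y3 = s (x1 - x3) - y1 mod 23 = 9 * (10 - 8) - 10 = 8

P + Q = (8, 8)


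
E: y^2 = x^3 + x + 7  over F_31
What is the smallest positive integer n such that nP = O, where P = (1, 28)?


Compute successive multiples of P until we hit O:
  1P = (1, 28)
  2P = (26, 30)
  3P = (11, 27)
  4P = (28, 15)
  5P = (30, 25)
  6P = (10, 5)
  7P = (25, 23)
  8P = (15, 24)
  ... (continuing to 36P)
  36P = O

ord(P) = 36


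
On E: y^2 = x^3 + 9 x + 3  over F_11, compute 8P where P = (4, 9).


k = 8 = 1000_2 (binary, LSB first: 0001)
Double-and-add from P = (4, 9):
  bit 0 = 0: acc unchanged = O
  bit 1 = 0: acc unchanged = O
  bit 2 = 0: acc unchanged = O
  bit 3 = 1: acc = O + (10, 2) = (10, 2)

8P = (10, 2)


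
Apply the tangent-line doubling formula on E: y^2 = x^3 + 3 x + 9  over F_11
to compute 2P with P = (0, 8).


Doubling: s = (3 x1^2 + a) / (2 y1)
s = (3*0^2 + 3) / (2*8) mod 11 = 5
x3 = s^2 - 2 x1 mod 11 = 5^2 - 2*0 = 3
y3 = s (x1 - x3) - y1 mod 11 = 5 * (0 - 3) - 8 = 10

2P = (3, 10)


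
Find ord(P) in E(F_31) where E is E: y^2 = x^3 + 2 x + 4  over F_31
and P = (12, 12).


Compute successive multiples of P until we hit O:
  1P = (12, 12)
  2P = (7, 19)
  3P = (9, 21)
  4P = (19, 9)
  5P = (16, 3)
  6P = (10, 30)
  7P = (28, 8)
  8P = (24, 22)
  ... (continuing to 35P)
  35P = O

ord(P) = 35


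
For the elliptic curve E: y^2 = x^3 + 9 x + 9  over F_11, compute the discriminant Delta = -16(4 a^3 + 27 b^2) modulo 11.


4 a^3 + 27 b^2 = 4*9^3 + 27*9^2 = 2916 + 2187 = 5103
Delta = -16 * (5103) = -81648
Delta mod 11 = 5

Delta = 5 (mod 11)


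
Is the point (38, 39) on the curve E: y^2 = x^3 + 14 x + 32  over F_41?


Check whether y^2 = x^3 + 14 x + 32 (mod 41) for (x, y) = (38, 39).
LHS: y^2 = 39^2 mod 41 = 4
RHS: x^3 + 14 x + 32 = 38^3 + 14*38 + 32 mod 41 = 4
LHS = RHS

Yes, on the curve


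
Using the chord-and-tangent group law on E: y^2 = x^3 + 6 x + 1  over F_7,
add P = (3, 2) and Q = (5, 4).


P != Q, so use the chord formula.
s = (y2 - y1) / (x2 - x1) = (2) / (2) mod 7 = 1
x3 = s^2 - x1 - x2 mod 7 = 1^2 - 3 - 5 = 0
y3 = s (x1 - x3) - y1 mod 7 = 1 * (3 - 0) - 2 = 1

P + Q = (0, 1)


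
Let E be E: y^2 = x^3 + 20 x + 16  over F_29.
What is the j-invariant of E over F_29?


Delta = -16(4 a^3 + 27 b^2) mod 29 = 9
-1728 * (4 a)^3 = -1728 * (4*20)^3 mod 29 = 2
j = 2 * 9^(-1) mod 29 = 26

j = 26 (mod 29)


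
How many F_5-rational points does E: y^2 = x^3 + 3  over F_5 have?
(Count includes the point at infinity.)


For each x in F_5, count y with y^2 = x^3 + 0 x + 3 mod 5:
  x = 1: RHS = 4, y in [2, 3]  -> 2 point(s)
  x = 2: RHS = 1, y in [1, 4]  -> 2 point(s)
  x = 3: RHS = 0, y in [0]  -> 1 point(s)
Affine points: 5. Add the point at infinity: total = 6.

#E(F_5) = 6


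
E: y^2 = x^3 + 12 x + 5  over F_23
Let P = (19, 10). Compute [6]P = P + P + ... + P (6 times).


k = 6 = 110_2 (binary, LSB first: 011)
Double-and-add from P = (19, 10):
  bit 0 = 0: acc unchanged = O
  bit 1 = 1: acc = O + (17, 19) = (17, 19)
  bit 2 = 1: acc = (17, 19) + (7, 15) = (1, 15)

6P = (1, 15)


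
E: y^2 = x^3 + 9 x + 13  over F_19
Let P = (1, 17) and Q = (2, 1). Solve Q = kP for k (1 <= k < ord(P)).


Enumerate multiples of P until we hit Q = (2, 1):
  1P = (1, 17)
  2P = (7, 1)
  3P = (16, 4)
  4P = (9, 14)
  5P = (13, 16)
  6P = (12, 14)
  7P = (10, 1)
  8P = (6, 13)
  9P = (2, 18)
  10P = (17, 5)
  11P = (17, 14)
  12P = (2, 1)
Match found at i = 12.

k = 12


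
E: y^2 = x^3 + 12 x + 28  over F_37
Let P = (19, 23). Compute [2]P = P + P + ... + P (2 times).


k = 2 = 10_2 (binary, LSB first: 01)
Double-and-add from P = (19, 23):
  bit 0 = 0: acc unchanged = O
  bit 1 = 1: acc = O + (10, 36) = (10, 36)

2P = (10, 36)


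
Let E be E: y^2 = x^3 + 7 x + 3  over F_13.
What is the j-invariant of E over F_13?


Delta = -16(4 a^3 + 27 b^2) mod 13 = 4
-1728 * (4 a)^3 = -1728 * (4*7)^3 mod 13 = 8
j = 8 * 4^(-1) mod 13 = 2

j = 2 (mod 13)


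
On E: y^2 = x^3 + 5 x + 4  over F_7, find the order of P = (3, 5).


Compute successive multiples of P until we hit O:
  1P = (3, 5)
  2P = (2, 1)
  3P = (4, 5)
  4P = (0, 2)
  5P = (5, 0)
  6P = (0, 5)
  7P = (4, 2)
  8P = (2, 6)
  ... (continuing to 10P)
  10P = O

ord(P) = 10


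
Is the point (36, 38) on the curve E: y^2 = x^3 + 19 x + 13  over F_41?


Check whether y^2 = x^3 + 19 x + 13 (mod 41) for (x, y) = (36, 38).
LHS: y^2 = 38^2 mod 41 = 9
RHS: x^3 + 19 x + 13 = 36^3 + 19*36 + 13 mod 41 = 39
LHS != RHS

No, not on the curve


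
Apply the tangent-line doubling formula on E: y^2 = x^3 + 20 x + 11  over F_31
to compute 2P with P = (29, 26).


Doubling: s = (3 x1^2 + a) / (2 y1)
s = (3*29^2 + 20) / (2*26) mod 31 = 3
x3 = s^2 - 2 x1 mod 31 = 3^2 - 2*29 = 13
y3 = s (x1 - x3) - y1 mod 31 = 3 * (29 - 13) - 26 = 22

2P = (13, 22)


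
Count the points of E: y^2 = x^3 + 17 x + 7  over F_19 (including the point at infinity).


For each x in F_19, count y with y^2 = x^3 + 17 x + 7 mod 19:
  x = 0: RHS = 7, y in [8, 11]  -> 2 point(s)
  x = 1: RHS = 6, y in [5, 14]  -> 2 point(s)
  x = 2: RHS = 11, y in [7, 12]  -> 2 point(s)
  x = 3: RHS = 9, y in [3, 16]  -> 2 point(s)
  x = 4: RHS = 6, y in [5, 14]  -> 2 point(s)
  x = 8: RHS = 9, y in [3, 16]  -> 2 point(s)
  x = 11: RHS = 5, y in [9, 10]  -> 2 point(s)
  x = 12: RHS = 1, y in [1, 18]  -> 2 point(s)
  x = 14: RHS = 6, y in [5, 14]  -> 2 point(s)
  x = 16: RHS = 5, y in [9, 10]  -> 2 point(s)
Affine points: 20. Add the point at infinity: total = 21.

#E(F_19) = 21
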